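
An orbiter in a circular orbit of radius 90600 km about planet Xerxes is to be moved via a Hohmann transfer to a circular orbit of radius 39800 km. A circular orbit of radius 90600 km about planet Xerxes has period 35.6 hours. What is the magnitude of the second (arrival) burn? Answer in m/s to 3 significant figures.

Δv₂ = 1200 m/s

From Kepler's third law T² = 4π²r³/μ at r = 90600 km, T = 35.6 hours = 35.6 × 3600 s = 1.2816×10^5 s: μ = 4π²r³/T² = 1.78747×10^6 km³/s².
Semi-major axis of the transfer orbit: a_t = (90600 + 39800)/2 = 65200 km.
Circular speed at r = 39800 km: v_c = √(μ/r) = 6.702 km/s.
Transfer-orbit speed at the same r (vis-viva, a = a_t): v_t = √[μ(2/r − 1/a_t)] = 7.900 km/s.
Δv₂ = |v_t − v_c| = |7.900 − 6.702| = 1.198 km/s.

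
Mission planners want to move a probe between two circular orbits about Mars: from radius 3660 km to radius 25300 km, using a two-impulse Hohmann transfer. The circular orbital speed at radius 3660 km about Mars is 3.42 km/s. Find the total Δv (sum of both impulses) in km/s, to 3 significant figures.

From the circular-orbit relation v² = μ/r at r = 3660 km: μ = v²r = (3.42)² × 3660 = 42808.8 km³/s².
The Hohmann ellipse has a_t = (r₁ + r₂)/2 = 14480 km.
Circular speed at r₁: v₁ = √(μ/r₁) = √(42808.8/3660) = 3.42000 km/s.
Transfer-orbit speed at r₁ (vis-viva equation): v_p = √[μ(2/r₁ − 1/a_t)] = 4.52066 km/s.
First burn Δv₁ = |v_p − v₁| = 1.10066 km/s.
At r₂, v₂ = √(μ/r₂) = 1.3007876 km/s.
Transfer-orbit speed at r₂: v_a = √[μ(2/r₂ − 1/a_t)] = 0.65397726 km/s.
Second burn Δv₂ = |v₂ − v_a| = 0.646810 km/s.
Δv = Δv₁ + Δv₂ = 1.10066 + 0.646810 = 1.747 km/s.

Δv = 1.75 km/s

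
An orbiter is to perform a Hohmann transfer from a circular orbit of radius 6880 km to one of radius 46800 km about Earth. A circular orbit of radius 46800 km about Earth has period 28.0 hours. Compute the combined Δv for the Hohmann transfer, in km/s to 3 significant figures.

Δv = 3.88 km/s

From Kepler's third law T² = 4π²r³/μ at r = 46800 km, T = 28.0 hours = 28.0 × 3600 s = 1.008×10^5 s: μ = 4π²r³/T² = 3.98269×10^5 km³/s².
The Hohmann ellipse has a_t = (r₁ + r₂)/2 = 26840 km.
At r₁ the circular-orbit speed is v₁ = √(μ/r₁) = 7.608410 km/s.
Transfer-orbit speed at r₁ (v² = μ(2/r − 1/a)): v_p = √[μ(2/r₁ − 1/a_t)] = 10.04675 km/s.
First burn Δv₁ = |v_p − v₁| = 2.43834 km/s.
At r₂, v₂ = √(μ/r₂) = 2.9171932 km/s.
Transfer-orbit speed at r₂: v_a = √[μ(2/r₂ − 1/a_t)] = 1.4769580 km/s.
Second burn Δv₂ = |v₂ − v_a| = 1.44024 km/s.
Total Δv = Δv₁ + Δv₂ = 3.879 km/s.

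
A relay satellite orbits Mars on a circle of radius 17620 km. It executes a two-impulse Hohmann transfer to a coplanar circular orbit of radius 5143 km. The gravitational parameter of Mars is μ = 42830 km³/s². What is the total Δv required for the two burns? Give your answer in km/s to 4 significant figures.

Semi-major axis of the transfer orbit: a_t = (17620 + 5143)/2 = 11381.5 km.
At r₁ the circular-orbit speed is v₁ = √(μ/r₁) = 1.559 km/s.
Transfer-orbit speed at r₁ (vis-viva): v_a = √[μ(2/r₁ − 1/a_t)] = 1.048 km/s.
First burn Δv₁ = |v_a − v₁| = 0.5110 km/s.
At r₂, v₂ = √(μ/r₂) = 2.8858 km/s.
Transfer-orbit speed at r₂: v_p = √[μ(2/r₂ − 1/a_t)] = 3.5906 km/s.
Second burn Δv₂ = |v₂ − v_p| = 0.7048 km/s.
Total Δv = Δv₁ + Δv₂ = 1.216 km/s.

Δv = 1.216 km/s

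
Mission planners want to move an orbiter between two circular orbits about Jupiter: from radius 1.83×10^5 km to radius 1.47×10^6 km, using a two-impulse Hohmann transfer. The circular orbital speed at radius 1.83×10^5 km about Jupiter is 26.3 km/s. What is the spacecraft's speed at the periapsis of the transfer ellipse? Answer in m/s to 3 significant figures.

v = 35100 m/s

From the circular-orbit relation v² = μ/r at r = 1.83×10^5 km: μ = v²r = (26.3)² × 1.83×10^5 = 1.26579×10^8 km³/s².
Semi-major axis of the transfer orbit: a_t = (1.830×10^5 + 1.470×10^6)/2 = 8.265×10^5 km.
At periapsis, r = 1.830×10^5 km.
From the vis-viva equation, v = √[μ(2/r − 1/a_t)] = 35.07 km/s.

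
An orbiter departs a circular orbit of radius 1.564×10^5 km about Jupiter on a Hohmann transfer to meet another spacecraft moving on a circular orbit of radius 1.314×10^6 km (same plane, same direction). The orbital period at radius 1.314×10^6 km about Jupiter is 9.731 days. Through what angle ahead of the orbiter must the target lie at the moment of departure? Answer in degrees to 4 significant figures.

From Kepler's third law T² = 4π²r³/μ at r = 1.314×10^6 km, T = 9.731 days = 9.731 × 86400 s = 8.407584×10^5 s: μ = 4π²r³/T² = 1.26708×10^8 km³/s².
Semi-major axis of the transfer orbit: a_t = (1.564×10^5 + 1.314×10^6)/2 = 7.352×10^5 km.
The half-period of the transfer ellipse is t = π√(a_t³/μ) = 1.7594×10^5 s.
Target angular speed ω₂ = √(μ/r₂³) = 7.4732×10^-6 rad/s.
Angle swept by the target during transfer: ω₂·t = 1.3148 rad = 75.33°.
Arrival is 180° from departure on the ellipse, so φ = 180° − 75.33° = 104.7°.

φ = 104.7°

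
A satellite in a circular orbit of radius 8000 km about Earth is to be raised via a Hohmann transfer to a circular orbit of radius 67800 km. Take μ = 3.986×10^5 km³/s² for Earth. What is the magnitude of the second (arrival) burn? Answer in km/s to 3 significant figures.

Semi-major axis of the transfer orbit: a_t = (8000 + 67800)/2 = 37900 km.
Circular speed at r = 67800 km: v_c = √(μ/r) = 2.425 km/s.
Vis-viva on the transfer ellipse at r = 67800 km gives v_t = √[μ(2/r − 1/a_t)] = 1.114 km/s.
Δv₂ = |v_t − v_c| = |1.114 − 2.425| = 1.311 km/s.

Δv₂ = 1.31 km/s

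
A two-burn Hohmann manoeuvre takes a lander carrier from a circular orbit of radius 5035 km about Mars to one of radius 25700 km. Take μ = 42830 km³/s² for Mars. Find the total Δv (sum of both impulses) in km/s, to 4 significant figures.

Δv = 1.407 km/s

Semi-major axis of the transfer orbit: a_t = (5035 + 25700)/2 = 15367.5 km.
Circular speed at r₁: v₁ = √(μ/r₁) = √(42830/5035) = 2.9166 km/s.
Transfer-orbit speed at r₁ (v² = μ(2/r − 1/a)): v_p = √[μ(2/r₁ − 1/a_t)] = 3.7717 km/s.
First burn Δv₁ = |v_p − v₁| = 0.8551 km/s.
At r₂, v₂ = √(μ/r₂) = 1.2909 km/s.
Transfer-orbit speed at r₂: v_a = √[μ(2/r₂ − 1/a_t)] = 0.73893 km/s.
Second burn Δv₂ = |v₂ − v_a| = 0.5520 km/s.
Δv = Δv₁ + Δv₂ = 0.8551 + 0.5520 = 1.407 km/s.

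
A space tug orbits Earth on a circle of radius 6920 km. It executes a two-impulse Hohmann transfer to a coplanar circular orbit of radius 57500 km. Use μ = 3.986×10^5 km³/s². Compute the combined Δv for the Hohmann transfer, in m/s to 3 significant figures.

Semi-major axis of the transfer orbit: a_t = (6920 + 57500)/2 = 32210 km.
At r₁ the circular-orbit speed is v₁ = √(μ/r₁) = 7.589543 km/s.
On the transfer ellipse at r₁, vis-viva equation gives v_p = √[μ(2/r₁ − 1/a_t)] = 10.14038 km/s.
First burn Δv₁ = |v_p − v₁| = 2.5508 km/s.
Circular speed at r₂: v₂ = √(μ/r₂) = 2.6329 km/s.
Transfer-orbit speed at r₂: v_a = √[μ(2/r₂ − 1/a_t)] = 1.2204 km/s.
Second burn Δv₂ = |v₂ − v_a| = 1.4125 km/s.
Δv = Δv₁ + Δv₂ = 2.5508 + 1.4125 = 3.963 km/s.

Δv = 3960 m/s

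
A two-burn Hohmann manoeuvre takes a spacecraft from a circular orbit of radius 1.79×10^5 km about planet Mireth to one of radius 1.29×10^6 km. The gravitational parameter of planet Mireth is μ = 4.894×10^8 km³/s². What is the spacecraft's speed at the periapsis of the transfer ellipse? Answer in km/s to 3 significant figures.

v = 69.3 km/s

The Hohmann ellipse has a_t = (r₁ + r₂)/2 = 7.345×10^5 km.
At periapsis, r = 1.790×10^5 km.
Vis-viva: v = √[μ(2/r − 1/a_t)] = √[4.894×10^8 × (2/1.790×10^5 − 1/7.345×10^5)] = 69.30 km/s.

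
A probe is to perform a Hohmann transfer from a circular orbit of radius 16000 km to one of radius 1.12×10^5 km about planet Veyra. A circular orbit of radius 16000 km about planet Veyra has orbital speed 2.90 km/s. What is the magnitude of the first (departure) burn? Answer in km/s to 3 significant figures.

From the circular-orbit relation v² = μ/r at r = 16000 km: μ = v²r = (2.90)² × 16000 = 1.34560×10^5 km³/s².
Semi-major axis of the transfer orbit: a_t = (16000 + 1.120×10^5)/2 = 64000 km.
Circular speed at r = 16000 km: v_c = √(μ/r) = 2.9000 km/s.
Transfer-orbit speed at the same r (vis-viva, a = a_t): v_t = √[μ(2/r − 1/a_t)] = 3.8363 km/s.
Δv₁ = |v_t − v_c| = |3.8363 − 2.9000| = 0.9363 km/s.

Δv₁ = 0.936 km/s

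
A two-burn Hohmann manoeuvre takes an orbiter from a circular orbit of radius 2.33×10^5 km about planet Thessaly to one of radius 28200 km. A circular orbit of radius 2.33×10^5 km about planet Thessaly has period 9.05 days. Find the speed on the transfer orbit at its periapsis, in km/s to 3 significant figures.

v = 7.19 km/s

From Kepler's third law T² = 4π²r³/μ at r = 2.33×10^5 km, T = 9.05 days = 9.05 × 86400 s = 7.8192×10^5 s: μ = 4π²r³/T² = 8.16776×10^5 km³/s².
Semi-major axis of the transfer orbit: a_t = (2.330×10^5 + 28200)/2 = 1.306×10^5 km.
The periapsis of the transfer ellipse is at r = 28200 km.
Vis-viva: v = √[μ(2/r − 1/a_t)] = √[8.16776×10^5 × (2/28200 − 1/1.306×10^5)] = 7.188 km/s.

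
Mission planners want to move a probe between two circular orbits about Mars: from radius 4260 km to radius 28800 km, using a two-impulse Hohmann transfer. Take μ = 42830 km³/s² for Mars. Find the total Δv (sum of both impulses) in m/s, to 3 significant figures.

Δv = 1610 m/s

Transfer-ellipse semi-major axis a_t = (r₁ + r₂)/2 = (4260 + 28800)/2 = 16530 km.
Circular speed at r₁: v₁ = √(μ/r₁) = √(42830/4260) = 3.17080 km/s.
On the transfer ellipse at r₁, vis-viva gives v_p = √[μ(2/r₁ − 1/a_t)] = 4.18532 km/s.
First burn Δv₁ = |v_p − v₁| = 1.015 km/s.
Circular speed at r₂: v₂ = √(μ/r₂) = 1.2195 km/s.
Transfer-orbit speed at r₂: v_a = √[μ(2/r₂ − 1/a_t)] = 0.61908 km/s.
Second burn Δv₂ = |v₂ − v_a| = 0.6004 km/s.
Total Δv = Δv₁ + Δv₂ = 1.615 km/s.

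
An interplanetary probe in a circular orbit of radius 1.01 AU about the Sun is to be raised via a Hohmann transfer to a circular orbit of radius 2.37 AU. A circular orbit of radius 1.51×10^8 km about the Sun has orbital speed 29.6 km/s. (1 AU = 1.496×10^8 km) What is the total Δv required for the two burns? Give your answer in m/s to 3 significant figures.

From the circular-orbit relation v² = μ/r at r = 1.51×10^8 km: μ = v²r = (29.6)² × 1.51×10^8 = 1.32300×10^11 km³/s².
In km: r₁ = 1.01 × 1.496×10^8 = 1.51096×10^8 km; r₂ = 2.37 × 1.496×10^8 = 3.54552×10^8 km.
The Hohmann ellipse has a_t = (r₁ + r₂)/2 = 2.52824×10^8 km.
At r₁ the circular-orbit speed is v₁ = √(μ/r₁) = 29.591 km/s.
On the transfer ellipse at r₁, vis-viva gives v_p = √[μ(2/r₁ − 1/a_t)] = 35.042 km/s.
First burn Δv₁ = |v_p − v₁| = 5.451 km/s.
Circular speed at r₂: v₂ = √(μ/r₂) = 19.317 km/s.
Transfer-orbit speed at r₂: v_a = √[μ(2/r₂ − 1/a_t)] = 14.933 km/s.
Second burn Δv₂ = |v₂ − v_a| = 4.384 km/s.
Total Δv = Δv₁ + Δv₂ = 9.835 km/s.

Δv = 9830 m/s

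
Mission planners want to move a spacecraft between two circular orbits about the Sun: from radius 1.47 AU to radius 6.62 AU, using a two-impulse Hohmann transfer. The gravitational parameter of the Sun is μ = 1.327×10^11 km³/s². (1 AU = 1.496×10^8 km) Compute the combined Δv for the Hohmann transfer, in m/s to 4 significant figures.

In km: r₁ = 1.47 × 1.496×10^8 = 2.19912×10^8 km; r₂ = 6.62 × 1.496×10^8 = 9.90352×10^8 km.
Semi-major axis of the transfer orbit: a_t = (2.19912×10^8 + 9.90352×10^8)/2 = 6.05132×10^8 km.
At r₁ the circular-orbit speed is v₁ = √(μ/r₁) = 24.5647 km/s.
On the transfer ellipse at r₁, v² = μ(2/r − 1/a) gives v_p = √[μ(2/r₁ − 1/a_t)] = 31.4254 km/s.
First burn Δv₁ = |v_p − v₁| = 6.861 km/s.
Circular speed at r₂: v₂ = √(μ/r₂) = 11.5755 km/s.
Transfer-orbit speed at r₂: v_a = √[μ(2/r₂ − 1/a_t)] = 6.97815 km/s.
Second burn Δv₂ = |v₂ − v_a| = 4.597 km/s.
Δv = Δv₁ + Δv₂ = 6.861 + 4.597 = 11.46 km/s.

Δv = 11460 m/s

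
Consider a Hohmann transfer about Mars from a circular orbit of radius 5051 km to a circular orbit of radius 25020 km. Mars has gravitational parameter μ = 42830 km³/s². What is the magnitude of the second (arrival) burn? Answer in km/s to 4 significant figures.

Transfer-ellipse semi-major axis a_t = (r₁ + r₂)/2 = (5051 + 25020)/2 = 15035.5 km.
Circular speed at r = 25020 km: v_c = √(μ/r) = 1.30837 km/s.
Transfer-orbit speed at the same r (vis-viva, a = a_t): v_t = √[μ(2/r − 1/a_t)] = 0.758333 km/s.
Δv₂ = |v_t − v_c| = |0.758333 − 1.30837| = 0.5500 km/s.

Δv₂ = 0.5500 km/s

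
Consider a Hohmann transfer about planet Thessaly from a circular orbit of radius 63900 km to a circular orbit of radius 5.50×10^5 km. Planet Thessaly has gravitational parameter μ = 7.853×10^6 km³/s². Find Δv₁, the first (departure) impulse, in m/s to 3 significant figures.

Δv₁ = 3750 m/s

The Hohmann ellipse has a_t = (r₁ + r₂)/2 = 3.0695×10^5 km.
On the circular orbit at r = 63900 km, v_c = √(μ/r) = 11.0858 km/s.
Vis-viva on the transfer ellipse at r = 63900 km gives v_t = √[μ(2/r − 1/a_t)] = 14.8394 km/s.
Δv₁ = |v_t − v_c| = |14.8394 − 11.0858| = 3.754 km/s.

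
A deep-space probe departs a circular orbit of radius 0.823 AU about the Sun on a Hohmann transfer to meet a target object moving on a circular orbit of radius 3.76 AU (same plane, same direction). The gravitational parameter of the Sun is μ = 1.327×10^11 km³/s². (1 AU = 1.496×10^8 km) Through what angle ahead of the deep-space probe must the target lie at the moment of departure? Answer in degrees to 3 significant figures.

In km: r₁ = 0.823 × 1.496×10^8 = 1.231208×10^8 km; r₂ = 3.76 × 1.496×10^8 = 5.62496×10^8 km.
Semi-major axis of the transfer orbit: a_t = (1.231208×10^8 + 5.62496×10^8)/2 = 3.428084×10^8 km.
Transfer time t = π√(a_t³/μ) = 5.4738×10^7 s.
Target angular speed ω₂ = √(μ/r₂³) = 2.7306×10^-8 rad/s.
Angle swept by the target during transfer: ω₂·t = 1.4947 rad = 85.64°.
Arrival is 180° from departure on the ellipse, so φ = 180° − 85.64° = 94.4°.

φ = 94.4°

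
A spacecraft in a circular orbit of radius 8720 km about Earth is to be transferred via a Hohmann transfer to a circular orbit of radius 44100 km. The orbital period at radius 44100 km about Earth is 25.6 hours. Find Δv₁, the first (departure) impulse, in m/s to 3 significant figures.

From Kepler's third law T² = 4π²r³/μ at r = 44100 km, T = 25.6 hours = 25.6 × 3600 s = 92160 s: μ = 4π²r³/T² = 3.98649×10^5 km³/s².
The Hohmann ellipse has a_t = (r₁ + r₂)/2 = 26410 km.
On the circular orbit at r = 8720 km, v_c = √(μ/r) = 6.761 km/s.
Transfer-orbit speed at the same r (vis-viva, a = a_t): v_t = √[μ(2/r − 1/a_t)] = 8.737 km/s.
Δv₁ = |v_t − v_c| = |8.737 − 6.761| = 1.976 km/s.

Δv₁ = 1980 m/s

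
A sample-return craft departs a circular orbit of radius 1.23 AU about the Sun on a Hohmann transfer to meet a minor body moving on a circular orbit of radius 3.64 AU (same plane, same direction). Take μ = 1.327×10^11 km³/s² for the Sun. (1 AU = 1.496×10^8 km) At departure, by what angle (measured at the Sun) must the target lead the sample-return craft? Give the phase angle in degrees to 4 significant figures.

In km: r₁ = 1.23 × 1.496×10^8 = 1.84008×10^8 km; r₂ = 3.64 × 1.496×10^8 = 5.44544×10^8 km.
The Hohmann ellipse has a_t = (r₁ + r₂)/2 = 3.64276×10^8 km.
Transfer time t = π√(a_t³/μ) = 5.99598×10^7 s.
Target angular speed ω₂ = √(μ/r₂³) = 2.86672×10^-8 rad/s.
Angle swept by the target during transfer: ω₂·t = 1.71888 rad = 98.48°.
Arrival is 180° from departure on the ellipse, so φ = 180° − 98.48° = 81.52°.

φ = 81.52°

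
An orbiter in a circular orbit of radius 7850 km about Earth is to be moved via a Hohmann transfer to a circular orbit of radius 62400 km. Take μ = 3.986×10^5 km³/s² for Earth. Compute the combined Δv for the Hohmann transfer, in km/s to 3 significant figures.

Semi-major axis of the transfer orbit: a_t = (7850 + 62400)/2 = 35125 km.
At r₁ the circular-orbit speed is v₁ = √(μ/r₁) = 7.12580 km/s.
On the transfer ellipse at r₁, vis-viva gives v_p = √[μ(2/r₁ − 1/a_t)] = 9.49769 km/s.
First burn Δv₁ = |v_p − v₁| = 2.37189 km/s.
Circular speed at r₂: v₂ = √(μ/r₂) = 2.52741 km/s.
Transfer-orbit speed at r₂: v_a = √[μ(2/r₂ − 1/a_t)] = 1.19482 km/s.
Second burn Δv₂ = |v₂ − v_a| = 1.33259 km/s.
Δv = Δv₁ + Δv₂ = 2.37189 + 1.33259 = 3.704 km/s.

Δv = 3.70 km/s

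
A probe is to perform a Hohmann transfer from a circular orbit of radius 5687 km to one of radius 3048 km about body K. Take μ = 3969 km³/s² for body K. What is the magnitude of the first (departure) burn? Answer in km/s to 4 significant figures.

Semi-major axis of the transfer orbit: a_t = (5687 + 3048)/2 = 4367.5 km.
On the circular orbit at r = 5687 km, v_c = √(μ/r) = 0.8354 km/s.
Transfer-orbit speed at the same r (vis-viva, a = a_t): v_t = √[μ(2/r − 1/a_t)] = 0.6979 km/s.
Δv₁ = |v_t − v_c| = |0.6979 − 0.8354| = 0.1375 km/s.

Δv₁ = 0.1375 km/s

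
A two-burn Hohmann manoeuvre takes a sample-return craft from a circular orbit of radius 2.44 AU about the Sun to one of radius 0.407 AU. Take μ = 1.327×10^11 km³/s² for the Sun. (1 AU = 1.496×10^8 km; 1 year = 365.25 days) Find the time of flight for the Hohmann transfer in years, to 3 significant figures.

t = 0.849 years

In km: r₁ = 2.44 × 1.496×10^8 = 3.65024×10^8 km; r₂ = 0.407 × 1.496×10^8 = 6.08872×10^7 km.
Transfer-ellipse semi-major axis a_t = (r₁ + r₂)/2 = (3.65024×10^8 + 6.08872×10^7)/2 = 2.129556×10^8 km.
By Kepler's third law the transfer-orbit period is T = 2π√(a_t³/μ), so t = T/2 = 2.680×10^7 s.
Converting: 2.680×10^7 s ÷ 3.15576×10^7 s/year (365.25 × 86400) = 0.849 years.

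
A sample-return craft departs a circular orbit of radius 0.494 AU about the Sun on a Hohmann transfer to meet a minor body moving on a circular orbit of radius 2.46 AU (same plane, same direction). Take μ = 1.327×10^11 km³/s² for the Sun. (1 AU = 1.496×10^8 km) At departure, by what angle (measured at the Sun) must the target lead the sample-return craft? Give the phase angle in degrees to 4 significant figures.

φ = 96.26°

In km: r₁ = 0.494 × 1.496×10^8 = 7.39024×10^7 km; r₂ = 2.46 × 1.496×10^8 = 3.68016×10^8 km.
Transfer-ellipse semi-major axis a_t = (r₁ + r₂)/2 = (7.39024×10^7 + 3.68016×10^8)/2 = 2.209592×10^8 km.
The half-period of the transfer ellipse is t = π√(a_t³/μ) = 2.8326×10^7 s.
Target angular speed ω₂ = √(μ/r₂³) = 5.1598×10^-8 rad/s.
Angle swept by the target during transfer: ω₂·t = 1.4616 rad = 83.74°.
Arrival is 180° from departure on the ellipse, so φ = 180° − 83.74° = 96.26°.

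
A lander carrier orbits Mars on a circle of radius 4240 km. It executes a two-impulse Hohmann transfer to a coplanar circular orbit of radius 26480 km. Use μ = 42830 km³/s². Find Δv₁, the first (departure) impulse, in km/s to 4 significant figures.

Δv₁ = 0.9948 km/s

Transfer-ellipse semi-major axis a_t = (r₁ + r₂)/2 = (4240 + 26480)/2 = 15360 km.
Circular speed at r = 4240 km: v_c = √(μ/r) = 3.1783 km/s.
Vis-viva on the transfer ellipse at r = 4240 km gives v_t = √[μ(2/r − 1/a_t)] = 4.1731 km/s.
Δv₁ = |v_t − v_c| = |4.1731 − 3.1783| = 0.9948 km/s.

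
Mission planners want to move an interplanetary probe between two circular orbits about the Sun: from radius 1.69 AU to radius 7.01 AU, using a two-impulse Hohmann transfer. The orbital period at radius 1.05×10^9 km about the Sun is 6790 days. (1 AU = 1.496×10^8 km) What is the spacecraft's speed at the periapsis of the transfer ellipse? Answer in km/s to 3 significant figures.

From Kepler's third law T² = 4π²r³/μ at r = 1.05×10^9 km, T = 6790 days = 6790 × 86400 s = 5.86656×10^8 s: μ = 4π²r³/T² = 1.32789×10^11 km³/s².
In km: r₁ = 1.69 × 1.496×10^8 = 2.52824×10^8 km; r₂ = 7.01 × 1.496×10^8 = 1.048696×10^9 km.
Transfer-ellipse semi-major axis a_t = (r₁ + r₂)/2 = (2.52824×10^8 + 1.048696×10^9)/2 = 6.5076×10^8 km.
At periapsis, r = 2.52824×10^8 km.
From the vis-viva equation, v = √[μ(2/r − 1/a_t)] = 29.09 km/s.

v = 29.1 km/s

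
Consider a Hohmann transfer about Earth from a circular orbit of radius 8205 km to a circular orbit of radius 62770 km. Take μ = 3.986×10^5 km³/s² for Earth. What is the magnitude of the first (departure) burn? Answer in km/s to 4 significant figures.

Transfer-ellipse semi-major axis a_t = (r₁ + r₂)/2 = (8205 + 62770)/2 = 35487.5 km.
Circular speed at r = 8205 km: v_c = √(μ/r) = 6.970 km/s.
Vis-viva on the transfer ellipse at r = 8205 km gives v_t = √[μ(2/r − 1/a_t)] = 9.270 km/s.
Δv₁ = |v_t − v_c| = |9.270 − 6.970| = 2.300 km/s.

Δv₁ = 2.300 km/s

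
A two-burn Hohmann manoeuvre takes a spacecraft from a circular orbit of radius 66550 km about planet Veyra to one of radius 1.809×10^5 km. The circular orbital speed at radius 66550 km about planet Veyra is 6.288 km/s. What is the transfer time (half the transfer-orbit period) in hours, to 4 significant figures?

t = 23.41 hours

From the circular-orbit relation v² = μ/r at r = 66550 km: μ = v²r = (6.288)² × 66550 = 2.63132×10^6 km³/s².
Semi-major axis of the transfer orbit: a_t = (66550 + 1.809×10^5)/2 = 1.23725×10^5 km.
Half the transfer-orbit period gives t = π√(a_t³/μ) = 84280 s.
Converting: 84280 s ÷ 3600 s/hour = 23.41 hours.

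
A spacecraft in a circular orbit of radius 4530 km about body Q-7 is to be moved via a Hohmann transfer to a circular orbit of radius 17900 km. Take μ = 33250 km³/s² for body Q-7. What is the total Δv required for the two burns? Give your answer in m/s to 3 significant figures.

Semi-major axis of the transfer orbit: a_t = (4530 + 17900)/2 = 11215 km.
At r₁ the circular-orbit speed is v₁ = √(μ/r₁) = 2.7092 km/s.
Transfer-orbit speed at r₁ (v² = μ(2/r − 1/a)): v_p = √[μ(2/r₁ − 1/a_t)] = 3.4227 km/s.
First burn Δv₁ = |v_p − v₁| = 0.7135 km/s.
Circular speed at r₂: v₂ = √(μ/r₂) = 1.3629 km/s.
Transfer-orbit speed at r₂: v_a = √[μ(2/r₂ − 1/a_t)] = 0.86620 km/s.
Second burn Δv₂ = |v₂ − v_a| = 0.4967 km/s.
Δv = Δv₁ + Δv₂ = 0.7135 + 0.4967 = 1.210 km/s.

Δv = 1210 m/s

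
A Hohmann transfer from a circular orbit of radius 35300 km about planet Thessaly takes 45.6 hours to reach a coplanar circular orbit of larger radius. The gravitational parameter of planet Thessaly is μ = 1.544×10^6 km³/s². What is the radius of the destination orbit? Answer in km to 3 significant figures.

Transfer time t = 45.6 hours = 1.6416×10^5 s, and t = π√(a_t³/μ).
So a_t = (μ t²/π²)^(1/3) = (1.544×10^6 × (1.6416×10^5)² / π²)^(1/3) = 1.6155×10^5 km.
Since a_t = (r₁ + r₂)/2, r₂ = 2a_t − r₁ = 2×1.6155×10^5 − 35300 = 2.878×10^5 km.

r₂ = 2.88×10^5 km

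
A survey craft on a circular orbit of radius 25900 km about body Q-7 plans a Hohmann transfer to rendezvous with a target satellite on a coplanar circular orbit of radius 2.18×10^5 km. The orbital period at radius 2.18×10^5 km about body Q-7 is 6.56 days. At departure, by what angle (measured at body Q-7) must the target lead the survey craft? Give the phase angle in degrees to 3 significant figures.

φ = 105°

From Kepler's third law T² = 4π²r³/μ at r = 2.18×10^5 km, T = 6.56 days = 6.56 × 86400 s = 5.66784×10^5 s: μ = 4π²r³/T² = 1.27319×10^6 km³/s².
The Hohmann ellipse has a_t = (r₁ + r₂)/2 = 1.2195×10^5 km.
Transfer time t = π√(a_t³/μ) = 1.18570×10^5 s.
The target's mean motion on its circular orbit is ω₂ = √(μ/r₂³) = 1.10857×10^-5 rad/s.
Angle swept by the target during transfer: ω₂·t = 1.3144 rad = 75.31°.
The survey craft traverses 180° on the transfer ellipse, so the target must lead by 180° − 75.31° = 105°.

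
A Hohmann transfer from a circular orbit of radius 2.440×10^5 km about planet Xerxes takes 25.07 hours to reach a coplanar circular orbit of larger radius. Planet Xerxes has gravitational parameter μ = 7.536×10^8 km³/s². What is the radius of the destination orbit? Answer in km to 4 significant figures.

r₂ = 1.463×10^6 km

Transfer time t = 25.07 hours = 90252 s, and t = π√(a_t³/μ).
So a_t = (μ t²/π²)^(1/3) = (7.536×10^8 × (90252)² / π²)^(1/3) = 8.5359×10^5 km.
Since a_t = (r₁ + r₂)/2, r₂ = 2a_t − r₁ = 2×8.5359×10^5 − 2.440×10^5 = 1.46318×10^6 km.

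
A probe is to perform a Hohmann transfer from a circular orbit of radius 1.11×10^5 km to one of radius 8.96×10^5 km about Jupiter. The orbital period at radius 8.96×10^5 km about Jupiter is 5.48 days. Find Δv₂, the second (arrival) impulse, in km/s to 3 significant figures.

From Kepler's third law T² = 4π²r³/μ at r = 8.96×10^5 km, T = 5.48 days = 5.48 × 86400 s = 4.73472×10^5 s: μ = 4π²r³/T² = 1.26676×10^8 km³/s².
Semi-major axis of the transfer orbit: a_t = (1.110×10^5 + 8.960×10^5)/2 = 5.035×10^5 km.
On the circular orbit at r = 8.960×10^5 km, v_c = √(μ/r) = 11.89 km/s.
Vis-viva on the transfer ellipse at r = 8.960×10^5 km gives v_t = √[μ(2/r − 1/a_t)] = 5.583 km/s.
Δv₂ = |v_t − v_c| = |5.583 − 11.89| = 6.307 km/s.

Δv₂ = 6.31 km/s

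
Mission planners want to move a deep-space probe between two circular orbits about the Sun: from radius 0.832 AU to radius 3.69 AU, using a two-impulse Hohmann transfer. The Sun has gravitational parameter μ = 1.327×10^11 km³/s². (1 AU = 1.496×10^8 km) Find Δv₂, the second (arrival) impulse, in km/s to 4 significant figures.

Δv₂ = 6.099 km/s

In km: r₁ = 0.832 × 1.496×10^8 = 1.244672×10^8 km; r₂ = 3.69 × 1.496×10^8 = 5.52024×10^8 km.
Semi-major axis of the transfer orbit: a_t = (1.244672×10^8 + 5.52024×10^8)/2 = 3.382456×10^8 km.
On the circular orbit at r = 5.52024×10^8 km, v_c = √(μ/r) = 15.504 km/s.
Transfer-orbit speed at the same r (vis-viva, a = a_t): v_t = √[μ(2/r − 1/a_t)] = 9.4052 km/s.
Δv₂ = |v_t − v_c| = |9.4052 − 15.504| = 6.099 km/s.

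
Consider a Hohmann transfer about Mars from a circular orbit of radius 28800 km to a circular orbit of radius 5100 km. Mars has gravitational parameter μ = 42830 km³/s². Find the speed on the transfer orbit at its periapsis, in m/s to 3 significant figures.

v = 3780 m/s

The Hohmann ellipse has a_t = (r₁ + r₂)/2 = 16950 km.
At periapsis, r = 5100 km.
From the vis-viva equation, v = √[μ(2/r − 1/a_t)] = 3.777 km/s.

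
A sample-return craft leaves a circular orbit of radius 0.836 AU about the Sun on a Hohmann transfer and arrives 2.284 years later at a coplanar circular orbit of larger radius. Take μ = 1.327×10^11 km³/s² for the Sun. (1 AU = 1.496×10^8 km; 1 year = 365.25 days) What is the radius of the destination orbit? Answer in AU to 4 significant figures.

r₂ = 4.670 AU

In km: r₁ = 0.836 × 1.496×10^8 = 1.250656×10^8 km.
Transfer time t = 2.284 years × 365.25 × 86400 s = 7.20775584×10^7 s, and t = π√(a_t³/μ).
So a_t = (μ t²/π²)^(1/3) = (1.327×10^11 × (7.20775584×10^7)² / π²)^(1/3) = 4.1184×10^8 km.
Since a_t = (r₁ + r₂)/2, r₂ = 2a_t − r₁ = 2×4.1184×10^8 − 1.250656×10^8 = 6.986144×10^8 km.
In AU: r₂ = 6.986144×10^8 / 1.496×10^8 = 4.670 AU.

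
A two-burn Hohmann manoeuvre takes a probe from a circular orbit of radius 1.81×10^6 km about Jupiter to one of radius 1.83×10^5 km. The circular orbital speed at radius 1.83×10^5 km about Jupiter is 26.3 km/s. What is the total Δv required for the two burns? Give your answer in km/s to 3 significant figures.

From the circular-orbit relation v² = μ/r at r = 1.83×10^5 km: μ = v²r = (26.3)² × 1.83×10^5 = 1.26579×10^8 km³/s².
The Hohmann ellipse has a_t = (r₁ + r₂)/2 = 9.965×10^5 km.
Circular speed at r₁: v₁ = √(μ/r₁) = √(1.26579×10^8/1.810×10^6) = 8.363 km/s.
Transfer-orbit speed at r₁ (vis-viva): v_a = √[μ(2/r₁ − 1/a_t)] = 3.584 km/s.
First burn Δv₁ = |v_a − v₁| = 4.779 km/s.
At r₂, v₂ = √(μ/r₂) = 26.300 km/s.
Transfer-orbit speed at r₂: v_p = √[μ(2/r₂ − 1/a_t)] = 35.445 km/s.
Second burn Δv₂ = |v₂ − v_p| = 9.145 km/s.
Δv = Δv₁ + Δv₂ = 4.779 + 9.145 = 13.92 km/s.

Δv = 13.9 km/s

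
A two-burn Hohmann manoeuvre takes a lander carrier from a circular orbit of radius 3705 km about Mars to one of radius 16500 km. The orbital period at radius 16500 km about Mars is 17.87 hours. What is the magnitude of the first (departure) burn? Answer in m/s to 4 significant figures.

Δv₁ = 945.4 m/s

From Kepler's third law T² = 4π²r³/μ at r = 16500 km, T = 17.87 hours = 17.87 × 3600 s = 64332 s: μ = 4π²r³/T² = 42850.7 km³/s².
The Hohmann ellipse has a_t = (r₁ + r₂)/2 = 10102.5 km.
Circular speed at r = 3705 km: v_c = √(μ/r) = 3.4008 km/s.
Vis-viva on the transfer ellipse at r = 3705 km gives v_t = √[μ(2/r − 1/a_t)] = 4.3462 km/s.
Δv₁ = |v_t − v_c| = |4.3462 − 3.4008| = 0.9454 km/s.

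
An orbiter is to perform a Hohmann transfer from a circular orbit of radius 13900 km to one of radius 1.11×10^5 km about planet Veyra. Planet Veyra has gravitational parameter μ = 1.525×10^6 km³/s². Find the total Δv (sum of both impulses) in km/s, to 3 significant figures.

Semi-major axis of the transfer orbit: a_t = (13900 + 1.110×10^5)/2 = 62450 km.
Circular speed at r₁: v₁ = √(μ/r₁) = √(1.525×10^6/13900) = 10.47 km/s.
Transfer-orbit speed at r₁ (vis-viva): v_p = √[μ(2/r₁ − 1/a_t)] = 13.96 km/s.
First burn Δv₁ = |v_p − v₁| = 3.490 km/s.
At r₂, v₂ = √(μ/r₂) = 3.707 km/s.
Transfer-orbit speed at r₂: v_a = √[μ(2/r₂ − 1/a_t)] = 1.749 km/s.
Second burn Δv₂ = |v₂ − v_a| = 1.958 km/s.
Δv = Δv₁ + Δv₂ = 3.490 + 1.958 = 5.448 km/s.

Δv = 5.45 km/s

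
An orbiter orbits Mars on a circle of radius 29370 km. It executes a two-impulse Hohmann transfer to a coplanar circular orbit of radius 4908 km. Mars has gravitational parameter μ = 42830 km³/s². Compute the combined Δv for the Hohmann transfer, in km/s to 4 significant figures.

Transfer-ellipse semi-major axis a_t = (r₁ + r₂)/2 = (29370 + 4908)/2 = 17139 km.
Circular speed at r₁: v₁ = √(μ/r₁) = √(42830/29370) = 1.2076 km/s.
Transfer-orbit speed at r₁ (vis-viva equation): v_a = √[μ(2/r₁ − 1/a_t)] = 0.64622 km/s.
First burn Δv₁ = |v_a − v₁| = 0.5614 km/s.
Circular speed at r₂: v₂ = √(μ/r₂) = 2.954 km/s.
Transfer-orbit speed at r₂: v_p = √[μ(2/r₂ − 1/a_t)] = 3.867 km/s.
Second burn Δv₂ = |v₂ − v_p| = 0.9130 km/s.
Δv = Δv₁ + Δv₂ = 0.5614 + 0.9130 = 1.474 km/s.

Δv = 1.474 km/s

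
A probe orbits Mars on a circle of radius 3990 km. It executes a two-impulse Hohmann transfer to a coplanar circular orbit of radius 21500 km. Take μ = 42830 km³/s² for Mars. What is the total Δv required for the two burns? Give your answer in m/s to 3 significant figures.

The Hohmann ellipse has a_t = (r₁ + r₂)/2 = 12745 km.
Circular speed at r₁: v₁ = √(μ/r₁) = √(42830/3990) = 3.276 km/s.
On the transfer ellipse at r₁, vis-viva equation gives v_p = √[μ(2/r₁ − 1/a_t)] = 4.255 km/s.
First burn Δv₁ = |v_p − v₁| = 0.9790 km/s.
At r₂, v₂ = √(μ/r₂) = 1.4114 km/s.
Transfer-orbit speed at r₂: v_a = √[μ(2/r₂ − 1/a_t)] = 0.78972 km/s.
Second burn Δv₂ = |v₂ − v_a| = 0.6217 km/s.
Δv = Δv₁ + Δv₂ = 0.9790 + 0.6217 = 1.601 km/s.

Δv = 1600 m/s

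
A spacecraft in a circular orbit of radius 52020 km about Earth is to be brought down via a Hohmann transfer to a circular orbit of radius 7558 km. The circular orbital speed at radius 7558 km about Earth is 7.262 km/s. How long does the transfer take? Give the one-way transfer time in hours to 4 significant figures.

t = 7.107 hours

From the circular-orbit relation v² = μ/r at r = 7558 km: μ = v²r = (7.262)² × 7558 = 3.98584×10^5 km³/s².
Transfer-ellipse semi-major axis a_t = (r₁ + r₂)/2 = (52020 + 7558)/2 = 29789 km.
Transfer time t = π√(a_t³/μ) = π√((29789)³ / 3.98584×10^5) = 25584 s.
Converting: 25584 s ÷ 3600 s/hour = 7.107 hours.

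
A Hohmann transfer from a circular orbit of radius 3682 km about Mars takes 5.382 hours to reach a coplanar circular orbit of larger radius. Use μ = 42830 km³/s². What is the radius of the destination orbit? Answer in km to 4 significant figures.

r₂ = 19850 km

Transfer time t = 5.382 hours = 19375.2 s, and t = π√(a_t³/μ).
So a_t = (μ t²/π²)^(1/3) = (42830 × (19375.2)² / π²)^(1/3) = 11766 km.
Since a_t = (r₁ + r₂)/2, r₂ = 2a_t − r₁ = 2×11766 − 3682 = 19850 km.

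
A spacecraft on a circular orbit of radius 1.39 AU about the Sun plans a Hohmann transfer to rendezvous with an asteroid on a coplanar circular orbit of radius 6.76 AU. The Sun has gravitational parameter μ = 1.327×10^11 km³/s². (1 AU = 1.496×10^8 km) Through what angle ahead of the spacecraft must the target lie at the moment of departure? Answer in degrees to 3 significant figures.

φ = 95.8°

In km: r₁ = 1.39 × 1.496×10^8 = 2.07944×10^8 km; r₂ = 6.76 × 1.496×10^8 = 1.011296×10^9 km.
The Hohmann ellipse has a_t = (r₁ + r₂)/2 = 6.0962×10^8 km.
The half-period of the transfer ellipse is t = π√(a_t³/μ) = 1.298085×10^8 s.
Target angular speed ω₂ = √(μ/r₂³) = 1.132708×10^-8 rad/s.
Angle swept by the target during transfer: ω₂·t = 1.47035 rad = 84.24°.
Arrival is 180° from departure on the ellipse, so φ = 180° − 84.24° = 95.8°.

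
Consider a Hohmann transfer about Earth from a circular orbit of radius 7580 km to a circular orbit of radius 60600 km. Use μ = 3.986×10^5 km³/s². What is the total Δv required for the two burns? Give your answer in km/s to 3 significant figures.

Semi-major axis of the transfer orbit: a_t = (7580 + 60600)/2 = 34090 km.
Circular speed at r₁: v₁ = √(μ/r₁) = √(3.986×10^5/7580) = 7.2516 km/s.
On the transfer ellipse at r₁, vis-viva equation gives v_p = √[μ(2/r₁ − 1/a_t)] = 9.6685 km/s.
First burn Δv₁ = |v_p − v₁| = 2.417 km/s.
At r₂, v₂ = √(μ/r₂) = 2.5647 km/s.
Transfer-orbit speed at r₂: v_a = √[μ(2/r₂ − 1/a_t)] = 1.2094 km/s.
Second burn Δv₂ = |v₂ − v_a| = 1.355 km/s.
Δv = Δv₁ + Δv₂ = 2.417 + 1.355 = 3.772 km/s.

Δv = 3.77 km/s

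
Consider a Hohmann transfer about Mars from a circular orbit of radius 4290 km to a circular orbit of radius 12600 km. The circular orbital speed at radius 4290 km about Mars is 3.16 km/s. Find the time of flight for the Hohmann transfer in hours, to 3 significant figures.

From the circular-orbit relation v² = μ/r at r = 4290 km: μ = v²r = (3.16)² × 4290 = 42838.2 km³/s².
The Hohmann ellipse has a_t = (r₁ + r₂)/2 = 8445 km.
By Kepler's third law the transfer-orbit period is T = 2π√(a_t³/μ), so t = T/2 = 11780 s.
Converting: 11780 s ÷ 3600 s/hour = 3.27 hours.

t = 3.27 hours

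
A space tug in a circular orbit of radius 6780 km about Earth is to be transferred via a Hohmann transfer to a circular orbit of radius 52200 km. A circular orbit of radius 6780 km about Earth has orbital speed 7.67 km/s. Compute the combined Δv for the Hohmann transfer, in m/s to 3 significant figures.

Δv = 3970 m/s

From the circular-orbit relation v² = μ/r at r = 6780 km: μ = v²r = (7.67)² × 6780 = 3.98860×10^5 km³/s².
Transfer-ellipse semi-major axis a_t = (r₁ + r₂)/2 = (6780 + 52200)/2 = 29490 km.
At r₁ the circular-orbit speed is v₁ = √(μ/r₁) = 7.67000 km/s.
Transfer-orbit speed at r₁ (vis-viva): v_p = √[μ(2/r₁ − 1/a_t)] = 10.2045 km/s.
First burn Δv₁ = |v_p − v₁| = 2.5345 km/s.
At r₂, v₂ = √(μ/r₂) = 2.7642 km/s.
Transfer-orbit speed at r₂: v_a = √[μ(2/r₂ − 1/a_t)] = 1.3254 km/s.
Second burn Δv₂ = |v₂ − v_a| = 1.4388 km/s.
Total Δv = Δv₁ + Δv₂ = 3.973 km/s.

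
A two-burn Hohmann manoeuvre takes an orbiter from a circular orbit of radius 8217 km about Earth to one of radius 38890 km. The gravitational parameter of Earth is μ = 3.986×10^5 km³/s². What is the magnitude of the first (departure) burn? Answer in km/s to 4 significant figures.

Δv₁ = 1.985 km/s

Transfer-ellipse semi-major axis a_t = (r₁ + r₂)/2 = (8217 + 38890)/2 = 23553.5 km.
On the circular orbit at r = 8217 km, v_c = √(μ/r) = 6.965 km/s.
Transfer-orbit speed at the same r (vis-viva, a = a_t): v_t = √[μ(2/r − 1/a_t)] = 8.950 km/s.
Δv₁ = |v_t − v_c| = |8.950 − 6.965| = 1.985 km/s.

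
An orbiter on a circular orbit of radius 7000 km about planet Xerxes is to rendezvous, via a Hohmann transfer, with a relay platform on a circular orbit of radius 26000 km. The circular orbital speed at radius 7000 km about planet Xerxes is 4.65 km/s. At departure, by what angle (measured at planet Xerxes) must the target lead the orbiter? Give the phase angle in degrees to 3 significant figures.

From the circular-orbit relation v² = μ/r at r = 7000 km: μ = v²r = (4.65)² × 7000 = 1.51358×10^5 km³/s².
Semi-major axis of the transfer orbit: a_t = (7000 + 26000)/2 = 16500 km.
The half-period of the transfer ellipse is t = π√(a_t³/μ) = 17114.9 s.
The target's mean motion on its circular orbit is ω₂ = √(μ/r₂³) = 9.27987×10^-5 rad/s.
Angle swept by the target during transfer: ω₂·t = 1.5882 rad = 91.00°.
Arrival is 180° from departure on the ellipse, so φ = 180° − 91.00° = 89.0°.

φ = 89.0°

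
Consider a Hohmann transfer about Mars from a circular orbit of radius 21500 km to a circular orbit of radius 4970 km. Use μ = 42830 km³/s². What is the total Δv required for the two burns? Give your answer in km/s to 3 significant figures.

Δv = 1.35 km/s

The Hohmann ellipse has a_t = (r₁ + r₂)/2 = 13235 km.
Circular speed at r₁: v₁ = √(μ/r₁) = √(42830/21500) = 1.41142 km/s.
Transfer-orbit speed at r₁ (v² = μ(2/r − 1/a)): v_a = √[μ(2/r₁ − 1/a_t)] = 0.864910 km/s.
First burn Δv₁ = |v_a − v₁| = 0.54651 km/s.
At r₂, v₂ = √(μ/r₂) = 2.93559 km/s.
Transfer-orbit speed at r₂: v_p = √[μ(2/r₂ − 1/a_t)] = 3.74156 km/s.
Second burn Δv₂ = |v₂ − v_p| = 0.80597 km/s.
Δv = Δv₁ + Δv₂ = 0.54651 + 0.80597 = 1.352 km/s.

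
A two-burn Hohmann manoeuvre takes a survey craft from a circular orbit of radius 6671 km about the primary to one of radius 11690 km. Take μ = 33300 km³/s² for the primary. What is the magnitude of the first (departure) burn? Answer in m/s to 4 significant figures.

Semi-major axis of the transfer orbit: a_t = (6671 + 11690)/2 = 9180.5 km.
On the circular orbit at r = 6671 km, v_c = √(μ/r) = 2.23422 km/s.
Vis-viva on the transfer ellipse at r = 6671 km gives v_t = √[μ(2/r − 1/a_t)] = 2.52116 km/s.
Δv₁ = |v_t − v_c| = |2.52116 − 2.23422| = 0.2869 km/s.

Δv₁ = 286.9 m/s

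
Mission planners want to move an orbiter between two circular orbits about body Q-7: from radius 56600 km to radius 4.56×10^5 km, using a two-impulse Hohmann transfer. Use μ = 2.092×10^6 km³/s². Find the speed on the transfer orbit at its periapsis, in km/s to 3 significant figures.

v = 8.11 km/s

Semi-major axis of the transfer orbit: a_t = (56600 + 4.560×10^5)/2 = 2.563×10^5 km.
At periapsis, r = 56600 km.
From the vis-viva equation, v = √[μ(2/r − 1/a_t)] = 8.109 km/s.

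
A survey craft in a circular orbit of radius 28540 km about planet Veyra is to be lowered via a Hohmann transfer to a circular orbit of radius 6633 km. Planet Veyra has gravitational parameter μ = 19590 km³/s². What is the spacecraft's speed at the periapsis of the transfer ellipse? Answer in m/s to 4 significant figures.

Transfer-ellipse semi-major axis a_t = (r₁ + r₂)/2 = (28540 + 6633)/2 = 17586.5 km.
At periapsis, r = 6633 km.
From the vis-viva equation, v = √[μ(2/r − 1/a_t)] = 2.189 km/s.

v = 2189 m/s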